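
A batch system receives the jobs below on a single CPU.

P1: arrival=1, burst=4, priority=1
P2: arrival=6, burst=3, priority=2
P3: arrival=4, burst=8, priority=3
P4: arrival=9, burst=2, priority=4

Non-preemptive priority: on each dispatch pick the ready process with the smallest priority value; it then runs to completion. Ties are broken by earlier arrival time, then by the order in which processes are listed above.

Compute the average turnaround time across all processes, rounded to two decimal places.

8.00

Schedule: | idle 0-1 | P1 1-5 | P3 5-13 | P2 13-16 | P4 16-18 |
Completion: P1=5  P2=16  P3=13  P4=18
Turnaround (C−A): P1=4  P2=10  P3=9  P4=9
Turnaround times: P1=4, P2=10, P3=9, P4=9
Average turnaround = (4+10+9+9) / 4 = 32/4 = 8.00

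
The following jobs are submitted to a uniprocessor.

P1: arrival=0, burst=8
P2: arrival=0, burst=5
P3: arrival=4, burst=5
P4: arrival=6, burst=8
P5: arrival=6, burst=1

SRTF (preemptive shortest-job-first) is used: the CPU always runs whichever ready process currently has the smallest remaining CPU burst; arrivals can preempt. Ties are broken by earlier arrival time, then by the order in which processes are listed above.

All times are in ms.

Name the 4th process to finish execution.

P1

Schedule: | P2 0-5 | P3 5-6 | P5 6-7 | P3 7-11 | P1 11-19 | P4 19-27 |
Completion: P1=19  P2=5  P3=11  P4=27  P5=7
Turnaround (C−A): P1=19  P2=5  P3=7  P4=21  P5=1
Finish order: P2 → P5 → P3 → P1 → P4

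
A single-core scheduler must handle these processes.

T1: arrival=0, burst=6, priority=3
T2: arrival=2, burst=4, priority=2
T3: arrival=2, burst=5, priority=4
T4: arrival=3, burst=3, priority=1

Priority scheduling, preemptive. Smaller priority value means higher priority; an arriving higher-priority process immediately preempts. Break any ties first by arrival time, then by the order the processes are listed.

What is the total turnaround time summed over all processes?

Gantt: | T1 0-2 | T2 2-3 | T4 3-6 | T2 6-9 | T1 9-13 | T3 13-18 |
Completion: T1=13  T2=9  T3=18  T4=6
Turnaround = completion − arrival: T1=13, T2=7, T3=16, T4=3
Total turnaround = 13 + 7 + 16 + 3 = 39

39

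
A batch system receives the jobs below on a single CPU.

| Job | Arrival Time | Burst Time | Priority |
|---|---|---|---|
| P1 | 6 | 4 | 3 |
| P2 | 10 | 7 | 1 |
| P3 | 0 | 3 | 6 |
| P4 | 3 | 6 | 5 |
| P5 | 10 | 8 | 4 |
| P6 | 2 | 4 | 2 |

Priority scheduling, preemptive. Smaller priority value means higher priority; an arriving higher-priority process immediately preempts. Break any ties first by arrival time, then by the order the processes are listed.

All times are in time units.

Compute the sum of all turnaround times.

90

Timeline: | P3 0-2 | P6 2-6 | P1 6-10 | P2 10-17 | P5 17-25 | P4 25-31 | P3 31-32 |
Completion: P1=10  P2=17  P3=32  P4=31  P5=25  P6=6
Turnaround (C−A): P1=4  P2=7  P3=32  P4=28  P5=15  P6=4
Turnaround = completion − arrival: P1=4, P2=7, P3=32, P4=28, P5=15, P6=4
Total turnaround = 4 + 7 + 32 + 28 + 15 + 4 = 90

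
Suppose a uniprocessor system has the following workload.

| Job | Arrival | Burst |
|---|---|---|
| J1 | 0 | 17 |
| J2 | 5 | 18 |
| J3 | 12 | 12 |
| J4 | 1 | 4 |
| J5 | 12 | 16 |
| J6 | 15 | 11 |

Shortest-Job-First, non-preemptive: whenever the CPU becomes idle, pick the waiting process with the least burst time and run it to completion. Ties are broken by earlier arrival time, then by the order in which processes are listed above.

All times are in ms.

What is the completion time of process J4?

21

Timeline: | J1 0-17 | J4 17-21 | J6 21-32 | J3 32-44 | J5 44-60 | J2 60-78 |
Completion: J1=17  J2=78  J3=44  J4=21  J5=60  J6=32
Turnaround (C−A): J1=17  J2=73  J3=32  J4=20  J5=48  J6=17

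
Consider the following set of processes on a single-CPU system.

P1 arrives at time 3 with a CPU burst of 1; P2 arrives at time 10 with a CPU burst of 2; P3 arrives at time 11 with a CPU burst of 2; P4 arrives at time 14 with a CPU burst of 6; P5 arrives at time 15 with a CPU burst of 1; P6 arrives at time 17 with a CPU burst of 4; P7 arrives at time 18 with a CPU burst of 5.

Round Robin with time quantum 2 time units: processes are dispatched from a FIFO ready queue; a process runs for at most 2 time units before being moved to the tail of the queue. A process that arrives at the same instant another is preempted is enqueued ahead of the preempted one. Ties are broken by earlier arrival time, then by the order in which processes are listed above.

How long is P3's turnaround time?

Gantt: | idle 0-3 | P1 3-4 | idle 4-10 | P2 10-12 | P3 12-14 | P4 14-16 | P5 16-17 | P4 17-19 | P6 19-21 | P7 21-23 | P4 23-25 | P6 25-27 | P7 27-30 |
Completion: P1=4  P2=12  P3=14  P4=25  P5=17  P6=27  P7=30
Turnaround (C−A): P1=1  P2=2  P3=3  P4=11  P5=2  P6=10  P7=12
Turnaround(P3) = completion − arrival = 14 − 11 = 3

3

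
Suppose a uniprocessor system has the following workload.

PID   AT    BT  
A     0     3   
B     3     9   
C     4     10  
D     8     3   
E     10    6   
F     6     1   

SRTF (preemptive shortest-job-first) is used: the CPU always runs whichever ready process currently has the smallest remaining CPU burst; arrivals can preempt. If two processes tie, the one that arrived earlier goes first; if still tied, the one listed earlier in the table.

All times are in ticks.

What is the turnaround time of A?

Gantt: | A 0-3 | B 3-6 | F 6-7 | B 7-8 | D 8-11 | B 11-16 | E 16-22 | C 22-32 |
Completion: A=3  B=16  C=32  D=11  E=22  F=7
Turnaround (C−A): A=3  B=13  C=28  D=3  E=12  F=1
Turnaround(A) = completion − arrival = 3 − 0 = 3

3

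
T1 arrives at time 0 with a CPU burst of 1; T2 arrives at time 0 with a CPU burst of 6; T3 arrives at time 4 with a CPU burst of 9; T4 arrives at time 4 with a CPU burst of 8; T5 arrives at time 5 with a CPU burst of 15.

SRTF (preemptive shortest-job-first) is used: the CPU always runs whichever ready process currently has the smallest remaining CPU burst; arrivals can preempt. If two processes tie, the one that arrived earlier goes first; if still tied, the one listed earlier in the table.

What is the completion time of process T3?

24

Gantt: | T1 0-1 | T2 1-7 | T4 7-15 | T3 15-24 | T5 24-39 |
Completion: T1=1  T2=7  T3=24  T4=15  T5=39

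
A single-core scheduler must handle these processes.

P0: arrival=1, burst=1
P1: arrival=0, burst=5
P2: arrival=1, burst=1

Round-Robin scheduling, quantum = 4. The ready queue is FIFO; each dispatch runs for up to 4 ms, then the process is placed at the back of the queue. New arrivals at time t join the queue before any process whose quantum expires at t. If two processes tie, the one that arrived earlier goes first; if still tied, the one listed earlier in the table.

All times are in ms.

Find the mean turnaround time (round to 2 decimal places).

5.33

Gantt: | P1 0-4 | P0 4-5 | P2 5-6 | P1 6-7 |
Completion: P0=5  P1=7  P2=6
Turnaround (C−A): P0=4  P1=7  P2=5
Turnaround times: P0=4, P1=7, P2=5
Average turnaround = (4+7+5) / 3 = 16/3 = 5.33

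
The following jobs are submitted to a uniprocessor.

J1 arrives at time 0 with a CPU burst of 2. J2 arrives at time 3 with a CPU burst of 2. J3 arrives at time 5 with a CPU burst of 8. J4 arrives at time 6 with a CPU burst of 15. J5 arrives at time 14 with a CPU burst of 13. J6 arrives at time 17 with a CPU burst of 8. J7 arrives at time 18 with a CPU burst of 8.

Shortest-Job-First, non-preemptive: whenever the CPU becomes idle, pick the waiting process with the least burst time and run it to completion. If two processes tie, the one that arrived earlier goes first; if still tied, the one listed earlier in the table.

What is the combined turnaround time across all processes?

Timeline: | J1 0-2 | idle 2-3 | J2 3-5 | J3 5-13 | J4 13-28 | J6 28-36 | J7 36-44 | J5 44-57 |
Completion: J1=2  J2=5  J3=13  J4=28  J5=57  J6=36  J7=44
Turnaround = completion − arrival: J1=2, J2=2, J3=8, J4=22, J5=43, J6=19, J7=26
Total turnaround = 2 + 2 + 8 + 22 + 43 + 19 + 26 = 122

122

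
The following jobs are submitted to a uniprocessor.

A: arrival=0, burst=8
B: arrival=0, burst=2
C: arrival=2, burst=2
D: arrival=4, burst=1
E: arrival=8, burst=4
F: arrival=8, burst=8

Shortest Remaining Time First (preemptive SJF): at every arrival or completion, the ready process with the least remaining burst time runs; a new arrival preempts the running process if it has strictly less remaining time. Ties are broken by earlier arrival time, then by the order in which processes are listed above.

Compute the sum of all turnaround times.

43

Schedule: | B 0-2 | C 2-4 | D 4-5 | A 5-8 | E 8-12 | A 12-17 | F 17-25 |
Completion: A=17  B=2  C=4  D=5  E=12  F=25
Turnaround = completion − arrival: A=17, B=2, C=2, D=1, E=4, F=17
Total turnaround = 17 + 2 + 2 + 1 + 4 + 17 = 43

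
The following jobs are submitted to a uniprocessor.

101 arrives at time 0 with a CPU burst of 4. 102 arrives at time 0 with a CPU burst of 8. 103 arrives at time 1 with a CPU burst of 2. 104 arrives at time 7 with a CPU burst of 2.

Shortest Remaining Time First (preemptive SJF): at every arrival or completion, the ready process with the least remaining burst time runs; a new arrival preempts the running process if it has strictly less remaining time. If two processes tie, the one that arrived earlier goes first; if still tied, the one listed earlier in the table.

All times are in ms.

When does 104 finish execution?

Schedule: | 101 0-1 | 103 1-3 | 101 3-6 | 102 6-7 | 104 7-9 | 102 9-16 |
Completion: 101=6  102=16  103=3  104=9
Turnaround (C−A): 101=6  102=16  103=2  104=2

9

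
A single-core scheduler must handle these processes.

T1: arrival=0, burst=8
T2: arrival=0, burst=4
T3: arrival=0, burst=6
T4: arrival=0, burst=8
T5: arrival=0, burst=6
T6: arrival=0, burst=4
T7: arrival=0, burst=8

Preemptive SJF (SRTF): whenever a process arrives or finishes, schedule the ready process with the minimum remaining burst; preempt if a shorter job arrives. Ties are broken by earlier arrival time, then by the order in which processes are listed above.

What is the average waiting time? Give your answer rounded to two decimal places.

Gantt: | T2 0-4 | T6 4-8 | T3 8-14 | T5 14-20 | T1 20-28 | T4 28-36 | T7 36-44 |
Completion: T1=28  T2=4  T3=14  T4=36  T5=20  T6=8  T7=44
Turnaround (C−A): T1=28  T2=4  T3=14  T4=36  T5=20  T6=8  T7=44
Waiting times: T1=20, T2=0, T3=8, T4=28, T5=14, T6=4, T7=36
Average waiting = (20+0+8+28+14+4+36) / 7 = 110/7 = 15.71

15.71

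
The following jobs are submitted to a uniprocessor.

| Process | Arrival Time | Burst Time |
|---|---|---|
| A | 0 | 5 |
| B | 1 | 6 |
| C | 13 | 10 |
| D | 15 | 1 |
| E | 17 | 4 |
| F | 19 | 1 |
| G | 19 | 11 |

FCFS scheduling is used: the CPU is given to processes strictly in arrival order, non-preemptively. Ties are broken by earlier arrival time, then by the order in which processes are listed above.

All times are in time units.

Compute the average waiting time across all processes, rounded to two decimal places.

Schedule: | A 0-5 | B 5-11 | idle 11-13 | C 13-23 | D 23-24 | E 24-28 | F 28-29 | G 29-40 |
Completion: A=5  B=11  C=23  D=24  E=28  F=29  G=40
Turnaround (C−A): A=5  B=10  C=10  D=9  E=11  F=10  G=21
Waiting times: A=0, B=4, C=0, D=8, E=7, F=9, G=10
Average waiting = (0+4+0+8+7+9+10) / 7 = 38/7 = 5.43

5.43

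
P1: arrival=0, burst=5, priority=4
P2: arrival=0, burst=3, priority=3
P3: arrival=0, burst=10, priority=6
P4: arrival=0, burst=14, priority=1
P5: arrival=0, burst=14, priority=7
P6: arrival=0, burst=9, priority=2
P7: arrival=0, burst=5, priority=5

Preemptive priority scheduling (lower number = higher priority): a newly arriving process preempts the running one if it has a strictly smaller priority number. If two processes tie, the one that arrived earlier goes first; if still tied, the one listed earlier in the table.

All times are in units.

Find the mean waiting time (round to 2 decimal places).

25.14

Schedule: | P4 0-14 | P6 14-23 | P2 23-26 | P1 26-31 | P7 31-36 | P3 36-46 | P5 46-60 |
Completion: P1=31  P2=26  P3=46  P4=14  P5=60  P6=23  P7=36
Waiting times: P1=26, P2=23, P3=36, P4=0, P5=46, P6=14, P7=31
Average waiting = (26+23+36+0+46+14+31) / 7 = 176/7 = 25.14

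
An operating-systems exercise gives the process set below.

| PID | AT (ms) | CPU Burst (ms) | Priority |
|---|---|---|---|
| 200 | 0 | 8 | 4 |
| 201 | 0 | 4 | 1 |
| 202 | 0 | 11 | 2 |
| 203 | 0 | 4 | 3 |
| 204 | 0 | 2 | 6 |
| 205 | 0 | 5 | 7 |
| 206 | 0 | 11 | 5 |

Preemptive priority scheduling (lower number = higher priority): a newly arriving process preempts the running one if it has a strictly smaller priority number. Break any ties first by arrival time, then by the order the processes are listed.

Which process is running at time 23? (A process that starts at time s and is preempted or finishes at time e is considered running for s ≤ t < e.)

Gantt: | 201 0-4 | 202 4-15 | 203 15-19 | 200 19-27 | 206 27-38 | 204 38-40 | 205 40-45 |
Completion: 200=27  201=4  202=15  203=19  204=40  205=45  206=38
Turnaround (C−A): 200=27  201=4  202=15  203=19  204=40  205=45  206=38

200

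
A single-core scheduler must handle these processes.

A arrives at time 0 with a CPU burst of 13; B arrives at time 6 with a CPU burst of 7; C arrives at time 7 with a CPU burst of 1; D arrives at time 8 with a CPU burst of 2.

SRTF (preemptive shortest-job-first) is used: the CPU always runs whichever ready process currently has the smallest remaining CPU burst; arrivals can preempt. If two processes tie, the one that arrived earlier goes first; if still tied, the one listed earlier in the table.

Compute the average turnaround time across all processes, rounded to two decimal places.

9.00

Schedule: | A 0-7 | C 7-8 | D 8-10 | A 10-16 | B 16-23 |
Completion: A=16  B=23  C=8  D=10
Turnaround (C−A): A=16  B=17  C=1  D=2
Turnaround times: A=16, B=17, C=1, D=2
Average turnaround = (16+17+1+2) / 4 = 36/4 = 9.00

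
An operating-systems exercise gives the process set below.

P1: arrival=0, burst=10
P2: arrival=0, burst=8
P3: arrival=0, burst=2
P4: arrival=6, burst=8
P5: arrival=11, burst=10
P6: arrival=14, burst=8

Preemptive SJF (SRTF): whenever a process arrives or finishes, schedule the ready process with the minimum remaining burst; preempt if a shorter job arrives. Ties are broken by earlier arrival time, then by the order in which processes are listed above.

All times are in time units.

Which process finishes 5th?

Schedule: | P3 0-2 | P2 2-10 | P4 10-18 | P6 18-26 | P1 26-36 | P5 36-46 |
Completion: P1=36  P2=10  P3=2  P4=18  P5=46  P6=26
Turnaround (C−A): P1=36  P2=10  P3=2  P4=12  P5=35  P6=12
Finish order: P3 → P2 → P4 → P6 → P1 → P5

P1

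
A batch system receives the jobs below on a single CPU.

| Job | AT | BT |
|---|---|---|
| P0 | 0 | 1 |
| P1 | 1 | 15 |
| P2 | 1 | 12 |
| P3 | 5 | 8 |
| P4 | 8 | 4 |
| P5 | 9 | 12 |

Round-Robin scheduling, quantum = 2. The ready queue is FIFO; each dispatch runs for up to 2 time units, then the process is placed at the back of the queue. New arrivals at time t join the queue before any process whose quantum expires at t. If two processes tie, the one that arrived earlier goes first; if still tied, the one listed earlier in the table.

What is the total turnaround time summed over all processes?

Schedule: | P0 0-1 | P1 1-3 | P2 3-5 | P1 5-7 | P3 7-9 | P2 9-11 | P1 11-13 | P4 13-15 | P5 15-17 | P3 17-19 | P2 19-21 | P1 21-23 | P4 23-25 | P5 25-27 | P3 27-29 | P2 29-31 | P1 31-33 | P5 33-35 | P3 35-37 | P2 37-39 | P1 39-41 | P5 41-43 | P2 43-45 | P1 45-47 | P5 47-49 | P1 49-50 | P5 50-52 |
Completion: P0=1  P1=50  P2=45  P3=37  P4=25  P5=52
Turnaround (C−A): P0=1  P1=49  P2=44  P3=32  P4=17  P5=43
Turnaround = completion − arrival: P0=1, P1=49, P2=44, P3=32, P4=17, P5=43
Total turnaround = 1 + 49 + 44 + 32 + 17 + 43 = 186

186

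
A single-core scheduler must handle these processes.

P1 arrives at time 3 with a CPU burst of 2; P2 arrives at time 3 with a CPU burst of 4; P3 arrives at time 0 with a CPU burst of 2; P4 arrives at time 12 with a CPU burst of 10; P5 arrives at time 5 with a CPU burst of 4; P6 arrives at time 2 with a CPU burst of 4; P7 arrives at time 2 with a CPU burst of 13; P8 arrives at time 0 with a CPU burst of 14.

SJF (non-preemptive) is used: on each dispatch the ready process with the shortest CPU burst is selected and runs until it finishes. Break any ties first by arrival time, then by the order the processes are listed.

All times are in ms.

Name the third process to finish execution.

P1

Timeline: | P3 0-2 | P6 2-6 | P1 6-8 | P2 8-12 | P5 12-16 | P4 16-26 | P7 26-39 | P8 39-53 |
Completion: P1=8  P2=12  P3=2  P4=26  P5=16  P6=6  P7=39  P8=53
Turnaround (C−A): P1=5  P2=9  P3=2  P4=14  P5=11  P6=4  P7=37  P8=53
Finish order: P3 → P6 → P1 → P2 → P5 → P4 → P7 → P8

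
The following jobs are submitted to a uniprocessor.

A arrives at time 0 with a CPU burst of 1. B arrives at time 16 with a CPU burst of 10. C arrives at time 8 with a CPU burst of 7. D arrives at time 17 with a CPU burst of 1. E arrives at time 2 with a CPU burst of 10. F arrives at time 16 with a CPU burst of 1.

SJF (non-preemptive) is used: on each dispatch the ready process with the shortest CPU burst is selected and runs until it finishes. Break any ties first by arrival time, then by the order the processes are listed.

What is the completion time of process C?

19

Schedule: | A 0-1 | idle 1-2 | E 2-12 | C 12-19 | F 19-20 | D 20-21 | B 21-31 |
Completion: A=1  B=31  C=19  D=21  E=12  F=20
Turnaround (C−A): A=1  B=15  C=11  D=4  E=10  F=4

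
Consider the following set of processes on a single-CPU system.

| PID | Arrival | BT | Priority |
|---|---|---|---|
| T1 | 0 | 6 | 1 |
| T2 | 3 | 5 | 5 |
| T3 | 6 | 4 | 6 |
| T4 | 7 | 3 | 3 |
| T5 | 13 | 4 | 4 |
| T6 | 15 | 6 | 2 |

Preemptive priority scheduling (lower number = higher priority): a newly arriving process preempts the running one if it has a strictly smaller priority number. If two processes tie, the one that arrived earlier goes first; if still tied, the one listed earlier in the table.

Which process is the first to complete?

T1

Gantt: | T1 0-6 | T2 6-7 | T4 7-10 | T2 10-13 | T5 13-15 | T6 15-21 | T5 21-23 | T2 23-24 | T3 24-28 |
Completion: T1=6  T2=24  T3=28  T4=10  T5=23  T6=21
Finish order: T1 → T4 → T6 → T5 → T2 → T3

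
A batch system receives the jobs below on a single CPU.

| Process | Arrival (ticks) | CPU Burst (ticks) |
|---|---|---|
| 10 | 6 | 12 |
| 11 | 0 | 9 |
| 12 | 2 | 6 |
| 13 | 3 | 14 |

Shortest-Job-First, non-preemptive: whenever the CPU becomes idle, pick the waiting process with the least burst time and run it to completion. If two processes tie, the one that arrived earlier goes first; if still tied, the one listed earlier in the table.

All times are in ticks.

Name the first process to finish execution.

11

Schedule: | 11 0-9 | 12 9-15 | 10 15-27 | 13 27-41 |
Completion: 10=27  11=9  12=15  13=41
Turnaround (C−A): 10=21  11=9  12=13  13=38
Finish order: 11 → 12 → 10 → 13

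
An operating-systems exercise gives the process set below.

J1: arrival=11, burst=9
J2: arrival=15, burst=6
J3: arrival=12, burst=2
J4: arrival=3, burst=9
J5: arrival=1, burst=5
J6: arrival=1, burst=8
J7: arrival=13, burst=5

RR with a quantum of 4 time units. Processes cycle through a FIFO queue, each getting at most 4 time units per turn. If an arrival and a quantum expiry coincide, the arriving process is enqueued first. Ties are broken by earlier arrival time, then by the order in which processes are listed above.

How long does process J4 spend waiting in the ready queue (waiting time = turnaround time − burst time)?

Timeline: | idle 0-1 | J5 1-5 | J6 5-9 | J4 9-13 | J5 13-14 | J6 14-18 | J1 18-22 | J3 22-24 | J7 24-28 | J4 28-32 | J2 32-36 | J1 36-40 | J7 40-41 | J4 41-42 | J2 42-44 | J1 44-45 |
Completion: J1=45  J2=44  J3=24  J4=42  J5=14  J6=18  J7=41
Waiting(J4) = turnaround − burst = 39 − 9 = 30

30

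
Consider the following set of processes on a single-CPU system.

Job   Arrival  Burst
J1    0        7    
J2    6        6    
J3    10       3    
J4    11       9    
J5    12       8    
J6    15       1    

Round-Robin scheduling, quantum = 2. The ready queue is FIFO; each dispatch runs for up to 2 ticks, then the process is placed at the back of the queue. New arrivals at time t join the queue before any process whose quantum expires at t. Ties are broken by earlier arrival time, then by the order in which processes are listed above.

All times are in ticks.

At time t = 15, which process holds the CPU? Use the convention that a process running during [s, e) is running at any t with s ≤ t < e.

Timeline: | J1 0-6 | J2 6-8 | J1 8-9 | J2 9-11 | J3 11-13 | J4 13-15 | J2 15-17 | J5 17-19 | J3 19-20 | J6 20-21 | J4 21-23 | J5 23-25 | J4 25-27 | J5 27-29 | J4 29-31 | J5 31-33 | J4 33-34 |
Completion: J1=9  J2=17  J3=20  J4=34  J5=33  J6=21

J2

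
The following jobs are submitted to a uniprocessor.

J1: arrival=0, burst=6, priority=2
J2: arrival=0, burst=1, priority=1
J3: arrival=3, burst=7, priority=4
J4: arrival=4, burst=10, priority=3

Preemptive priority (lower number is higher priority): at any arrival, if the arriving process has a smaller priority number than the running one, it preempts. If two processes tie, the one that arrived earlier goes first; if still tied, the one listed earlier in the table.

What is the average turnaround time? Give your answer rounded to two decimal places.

10.50

Schedule: | J2 0-1 | J1 1-7 | J4 7-17 | J3 17-24 |
Completion: J1=7  J2=1  J3=24  J4=17
Turnaround (C−A): J1=7  J2=1  J3=21  J4=13
Turnaround times: J1=7, J2=1, J3=21, J4=13
Average turnaround = (7+1+21+13) / 4 = 42/4 = 10.50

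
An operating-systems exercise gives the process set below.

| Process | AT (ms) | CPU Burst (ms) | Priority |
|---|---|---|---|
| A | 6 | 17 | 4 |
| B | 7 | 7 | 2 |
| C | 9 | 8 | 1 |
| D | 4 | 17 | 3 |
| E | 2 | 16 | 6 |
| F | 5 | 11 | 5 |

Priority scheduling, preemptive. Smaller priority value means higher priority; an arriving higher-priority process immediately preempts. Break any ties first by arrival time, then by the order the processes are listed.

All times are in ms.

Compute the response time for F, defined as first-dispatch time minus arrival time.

48

Schedule: | idle 0-2 | E 2-4 | D 4-7 | B 7-9 | C 9-17 | B 17-22 | D 22-36 | A 36-53 | F 53-64 | E 64-78 |
Completion: A=53  B=22  C=17  D=36  E=78  F=64
Turnaround (C−A): A=47  B=15  C=8  D=32  E=76  F=59
Response(F) = first start − arrival = 53 − 5 = 48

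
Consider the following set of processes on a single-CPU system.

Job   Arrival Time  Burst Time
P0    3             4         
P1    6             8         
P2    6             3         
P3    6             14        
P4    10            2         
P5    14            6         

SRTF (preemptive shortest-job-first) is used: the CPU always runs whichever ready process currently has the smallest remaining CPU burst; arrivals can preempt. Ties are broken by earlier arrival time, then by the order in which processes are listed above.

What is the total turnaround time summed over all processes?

70

Timeline: | idle 0-3 | P0 3-7 | P2 7-10 | P4 10-12 | P1 12-20 | P5 20-26 | P3 26-40 |
Completion: P0=7  P1=20  P2=10  P3=40  P4=12  P5=26
Turnaround (C−A): P0=4  P1=14  P2=4  P3=34  P4=2  P5=12
Turnaround = completion − arrival: P0=4, P1=14, P2=4, P3=34, P4=2, P5=12
Total turnaround = 4 + 14 + 4 + 34 + 2 + 12 = 70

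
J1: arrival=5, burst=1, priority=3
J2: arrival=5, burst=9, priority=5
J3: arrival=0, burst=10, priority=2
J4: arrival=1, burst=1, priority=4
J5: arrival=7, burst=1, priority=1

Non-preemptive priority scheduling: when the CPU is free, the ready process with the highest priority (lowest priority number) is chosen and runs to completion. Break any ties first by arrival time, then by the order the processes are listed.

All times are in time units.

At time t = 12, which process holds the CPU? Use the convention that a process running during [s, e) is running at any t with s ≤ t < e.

Schedule: | J3 0-10 | J5 10-11 | J1 11-12 | J4 12-13 | J2 13-22 |
Completion: J1=12  J2=22  J3=10  J4=13  J5=11
Turnaround (C−A): J1=7  J2=17  J3=10  J4=12  J5=4

J4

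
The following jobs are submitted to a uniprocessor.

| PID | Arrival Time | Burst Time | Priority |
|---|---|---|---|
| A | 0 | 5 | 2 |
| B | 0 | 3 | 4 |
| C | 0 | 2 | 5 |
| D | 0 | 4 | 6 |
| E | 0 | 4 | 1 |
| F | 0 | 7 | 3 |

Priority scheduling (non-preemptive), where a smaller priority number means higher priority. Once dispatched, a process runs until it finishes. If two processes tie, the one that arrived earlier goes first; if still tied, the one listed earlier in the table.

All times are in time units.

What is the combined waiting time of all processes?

69

Timeline: | E 0-4 | A 4-9 | F 9-16 | B 16-19 | C 19-21 | D 21-25 |
Completion: A=9  B=19  C=21  D=25  E=4  F=16
Waiting = turnaround − burst: A=4, B=16, C=19, D=21, E=0, F=9
Total waiting = 4 + 16 + 19 + 21 + 0 + 9 = 69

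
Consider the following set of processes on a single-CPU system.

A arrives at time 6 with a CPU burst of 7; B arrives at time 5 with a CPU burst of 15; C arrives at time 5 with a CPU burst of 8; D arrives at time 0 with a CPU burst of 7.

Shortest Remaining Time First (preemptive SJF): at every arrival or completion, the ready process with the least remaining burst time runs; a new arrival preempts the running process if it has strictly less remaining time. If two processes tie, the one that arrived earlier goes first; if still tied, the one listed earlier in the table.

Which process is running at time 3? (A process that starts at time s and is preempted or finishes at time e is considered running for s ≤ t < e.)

D

Timeline: | D 0-7 | A 7-14 | C 14-22 | B 22-37 |
Completion: A=14  B=37  C=22  D=7
Turnaround (C−A): A=8  B=32  C=17  D=7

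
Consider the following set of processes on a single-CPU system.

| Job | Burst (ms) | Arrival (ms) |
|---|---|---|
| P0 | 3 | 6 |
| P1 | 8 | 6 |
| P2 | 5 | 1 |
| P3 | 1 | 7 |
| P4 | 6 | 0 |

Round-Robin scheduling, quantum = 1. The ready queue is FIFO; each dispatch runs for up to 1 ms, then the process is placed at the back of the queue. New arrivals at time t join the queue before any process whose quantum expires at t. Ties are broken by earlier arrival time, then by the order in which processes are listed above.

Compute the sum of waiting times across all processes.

39

Gantt: | P4 0-1 | P2 1-2 | P4 2-3 | P2 3-4 | P4 4-5 | P2 5-6 | P4 6-7 | P0 7-8 | P1 8-9 | P2 9-10 | P3 10-11 | P4 11-12 | P0 12-13 | P1 13-14 | P2 14-15 | P4 15-16 | P0 16-17 | P1 17-23 |
Completion: P0=17  P1=23  P2=15  P3=11  P4=16
Turnaround (C−A): P0=11  P1=17  P2=14  P3=4  P4=16
Waiting = turnaround − burst: P0=8, P1=9, P2=9, P3=3, P4=10
Total waiting = 8 + 9 + 9 + 3 + 10 = 39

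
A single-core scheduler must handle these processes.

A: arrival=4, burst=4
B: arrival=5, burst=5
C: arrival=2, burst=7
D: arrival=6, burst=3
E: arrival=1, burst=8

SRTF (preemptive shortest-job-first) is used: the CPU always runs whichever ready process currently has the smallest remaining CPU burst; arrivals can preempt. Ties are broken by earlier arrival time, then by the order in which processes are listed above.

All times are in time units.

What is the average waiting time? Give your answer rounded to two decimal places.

Timeline: | idle 0-1 | E 1-4 | A 4-8 | D 8-11 | E 11-16 | B 16-21 | C 21-28 |
Completion: A=8  B=21  C=28  D=11  E=16
Turnaround (C−A): A=4  B=16  C=26  D=5  E=15
Waiting times: A=0, B=11, C=19, D=2, E=7
Average waiting = (0+11+19+2+7) / 5 = 39/5 = 7.80

7.80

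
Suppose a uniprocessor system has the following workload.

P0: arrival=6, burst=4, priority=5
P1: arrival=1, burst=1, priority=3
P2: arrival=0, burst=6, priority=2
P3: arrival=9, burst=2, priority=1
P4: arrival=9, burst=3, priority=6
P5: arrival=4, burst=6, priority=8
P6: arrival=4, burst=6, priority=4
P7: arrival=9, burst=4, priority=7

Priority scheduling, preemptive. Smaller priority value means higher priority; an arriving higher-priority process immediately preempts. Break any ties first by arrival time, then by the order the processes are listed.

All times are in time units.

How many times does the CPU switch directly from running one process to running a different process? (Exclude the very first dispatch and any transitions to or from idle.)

Schedule: | P2 0-6 | P1 6-7 | P6 7-9 | P3 9-11 | P6 11-15 | P0 15-19 | P4 19-22 | P7 22-26 | P5 26-32 |
Completion: P0=19  P1=7  P2=6  P3=11  P4=22  P5=32  P6=15  P7=26

8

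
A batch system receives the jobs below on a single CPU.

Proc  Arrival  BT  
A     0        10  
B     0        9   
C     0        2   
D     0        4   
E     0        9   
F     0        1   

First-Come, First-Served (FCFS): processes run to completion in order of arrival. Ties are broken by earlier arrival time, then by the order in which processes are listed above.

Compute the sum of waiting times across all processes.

109

Timeline: | A 0-10 | B 10-19 | C 19-21 | D 21-25 | E 25-34 | F 34-35 |
Completion: A=10  B=19  C=21  D=25  E=34  F=35
Turnaround (C−A): A=10  B=19  C=21  D=25  E=34  F=35
Waiting = turnaround − burst: A=0, B=10, C=19, D=21, E=25, F=34
Total waiting = 0 + 10 + 19 + 21 + 25 + 34 = 109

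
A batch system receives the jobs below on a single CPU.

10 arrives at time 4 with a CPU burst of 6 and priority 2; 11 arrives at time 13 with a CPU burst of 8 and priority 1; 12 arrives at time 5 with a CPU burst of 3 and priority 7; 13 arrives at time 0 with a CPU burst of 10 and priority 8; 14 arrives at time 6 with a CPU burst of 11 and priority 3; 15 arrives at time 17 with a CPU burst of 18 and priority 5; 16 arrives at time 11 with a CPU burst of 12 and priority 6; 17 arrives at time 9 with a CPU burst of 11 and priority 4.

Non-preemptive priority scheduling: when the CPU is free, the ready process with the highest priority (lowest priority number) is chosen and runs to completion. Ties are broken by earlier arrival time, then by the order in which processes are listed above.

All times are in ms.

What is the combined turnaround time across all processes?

Timeline: | 13 0-10 | 10 10-16 | 11 16-24 | 14 24-35 | 17 35-46 | 15 46-64 | 16 64-76 | 12 76-79 |
Completion: 10=16  11=24  12=79  13=10  14=35  15=64  16=76  17=46
Turnaround = completion − arrival: 10=12, 11=11, 12=74, 13=10, 14=29, 15=47, 16=65, 17=37
Total turnaround = 12 + 11 + 74 + 10 + 29 + 47 + 65 + 37 = 285

285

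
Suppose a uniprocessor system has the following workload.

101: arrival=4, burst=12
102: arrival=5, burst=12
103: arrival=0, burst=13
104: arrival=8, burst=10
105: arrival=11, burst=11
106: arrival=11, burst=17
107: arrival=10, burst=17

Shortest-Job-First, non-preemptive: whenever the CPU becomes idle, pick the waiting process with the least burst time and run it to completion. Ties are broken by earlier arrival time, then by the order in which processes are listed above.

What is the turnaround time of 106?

Timeline: | 103 0-13 | 104 13-23 | 105 23-34 | 101 34-46 | 102 46-58 | 107 58-75 | 106 75-92 |
Completion: 101=46  102=58  103=13  104=23  105=34  106=92  107=75
Turnaround (C−A): 101=42  102=53  103=13  104=15  105=23  106=81  107=65
Turnaround(106) = completion − arrival = 92 − 11 = 81

81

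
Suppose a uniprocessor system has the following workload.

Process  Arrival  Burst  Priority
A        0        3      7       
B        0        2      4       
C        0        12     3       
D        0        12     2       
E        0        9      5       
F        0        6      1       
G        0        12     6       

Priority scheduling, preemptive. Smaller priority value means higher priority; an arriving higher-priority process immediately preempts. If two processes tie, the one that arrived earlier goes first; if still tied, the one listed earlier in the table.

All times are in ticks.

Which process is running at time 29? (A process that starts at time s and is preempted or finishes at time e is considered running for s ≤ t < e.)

Timeline: | F 0-6 | D 6-18 | C 18-30 | B 30-32 | E 32-41 | G 41-53 | A 53-56 |
Completion: A=56  B=32  C=30  D=18  E=41  F=6  G=53
Turnaround (C−A): A=56  B=32  C=30  D=18  E=41  F=6  G=53

C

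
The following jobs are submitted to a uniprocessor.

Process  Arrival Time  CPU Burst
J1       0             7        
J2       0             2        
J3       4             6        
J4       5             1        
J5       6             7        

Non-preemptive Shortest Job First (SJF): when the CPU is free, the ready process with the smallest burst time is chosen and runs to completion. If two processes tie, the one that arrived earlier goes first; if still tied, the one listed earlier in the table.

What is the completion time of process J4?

10

Schedule: | J2 0-2 | J1 2-9 | J4 9-10 | J3 10-16 | J5 16-23 |
Completion: J1=9  J2=2  J3=16  J4=10  J5=23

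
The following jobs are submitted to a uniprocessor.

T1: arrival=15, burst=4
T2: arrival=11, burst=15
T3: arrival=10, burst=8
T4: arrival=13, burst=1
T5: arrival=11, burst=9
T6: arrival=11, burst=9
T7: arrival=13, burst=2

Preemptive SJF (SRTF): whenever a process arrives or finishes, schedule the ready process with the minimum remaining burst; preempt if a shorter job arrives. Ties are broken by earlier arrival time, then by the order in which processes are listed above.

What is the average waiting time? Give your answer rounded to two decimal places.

11.14

Schedule: | idle 0-10 | T3 10-13 | T4 13-14 | T7 14-16 | T1 16-20 | T3 20-25 | T5 25-34 | T6 34-43 | T2 43-58 |
Completion: T1=20  T2=58  T3=25  T4=14  T5=34  T6=43  T7=16
Turnaround (C−A): T1=5  T2=47  T3=15  T4=1  T5=23  T6=32  T7=3
Waiting times: T1=1, T2=32, T3=7, T4=0, T5=14, T6=23, T7=1
Average waiting = (1+32+7+0+14+23+1) / 7 = 78/7 = 11.14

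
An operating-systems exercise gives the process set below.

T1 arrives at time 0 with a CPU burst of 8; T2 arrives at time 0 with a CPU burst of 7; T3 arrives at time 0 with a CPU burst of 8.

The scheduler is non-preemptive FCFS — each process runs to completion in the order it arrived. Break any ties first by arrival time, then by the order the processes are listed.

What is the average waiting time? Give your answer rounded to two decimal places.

7.67

Gantt: | T1 0-8 | T2 8-15 | T3 15-23 |
Completion: T1=8  T2=15  T3=23
Waiting times: T1=0, T2=8, T3=15
Average waiting = (0+8+15) / 3 = 23/3 = 7.67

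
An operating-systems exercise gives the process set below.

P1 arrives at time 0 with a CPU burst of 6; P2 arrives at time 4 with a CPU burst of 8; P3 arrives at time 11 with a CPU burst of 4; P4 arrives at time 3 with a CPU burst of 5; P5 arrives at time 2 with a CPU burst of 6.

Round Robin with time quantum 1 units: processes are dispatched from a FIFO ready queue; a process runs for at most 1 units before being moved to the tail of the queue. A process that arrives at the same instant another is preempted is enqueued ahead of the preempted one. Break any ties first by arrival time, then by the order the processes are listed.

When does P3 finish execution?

26

Timeline: | P1 0-2 | P5 2-3 | P1 3-4 | P4 4-5 | P5 5-6 | P2 6-7 | P1 7-8 | P4 8-9 | P5 9-10 | P2 10-11 | P1 11-12 | P4 12-13 | P5 13-14 | P3 14-15 | P2 15-16 | P1 16-17 | P4 17-18 | P5 18-19 | P3 19-20 | P2 20-21 | P4 21-22 | P5 22-23 | P3 23-24 | P2 24-25 | P3 25-26 | P2 26-29 |
Completion: P1=17  P2=29  P3=26  P4=22  P5=23
Turnaround (C−A): P1=17  P2=25  P3=15  P4=19  P5=21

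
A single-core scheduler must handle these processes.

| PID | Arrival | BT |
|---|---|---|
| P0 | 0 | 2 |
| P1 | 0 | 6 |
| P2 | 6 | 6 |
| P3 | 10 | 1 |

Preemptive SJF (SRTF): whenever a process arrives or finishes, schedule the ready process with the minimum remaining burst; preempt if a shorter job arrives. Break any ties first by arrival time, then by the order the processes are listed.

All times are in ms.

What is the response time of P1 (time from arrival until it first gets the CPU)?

Schedule: | P0 0-2 | P1 2-8 | P2 8-10 | P3 10-11 | P2 11-15 |
Completion: P0=2  P1=8  P2=15  P3=11
Response(P1) = first start − arrival = 2 − 0 = 2

2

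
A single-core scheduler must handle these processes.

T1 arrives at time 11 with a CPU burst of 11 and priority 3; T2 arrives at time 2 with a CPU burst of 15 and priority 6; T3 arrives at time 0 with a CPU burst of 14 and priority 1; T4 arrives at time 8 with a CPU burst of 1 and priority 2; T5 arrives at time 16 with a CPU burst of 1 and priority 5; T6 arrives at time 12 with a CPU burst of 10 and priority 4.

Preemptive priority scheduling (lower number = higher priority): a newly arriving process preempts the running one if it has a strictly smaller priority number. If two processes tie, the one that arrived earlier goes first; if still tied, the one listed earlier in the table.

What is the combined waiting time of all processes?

Schedule: | T3 0-14 | T4 14-15 | T1 15-26 | T6 26-36 | T5 36-37 | T2 37-52 |
Completion: T1=26  T2=52  T3=14  T4=15  T5=37  T6=36
Waiting = turnaround − burst: T1=4, T2=35, T3=0, T4=6, T5=20, T6=14
Total waiting = 4 + 35 + 0 + 6 + 20 + 14 = 79

79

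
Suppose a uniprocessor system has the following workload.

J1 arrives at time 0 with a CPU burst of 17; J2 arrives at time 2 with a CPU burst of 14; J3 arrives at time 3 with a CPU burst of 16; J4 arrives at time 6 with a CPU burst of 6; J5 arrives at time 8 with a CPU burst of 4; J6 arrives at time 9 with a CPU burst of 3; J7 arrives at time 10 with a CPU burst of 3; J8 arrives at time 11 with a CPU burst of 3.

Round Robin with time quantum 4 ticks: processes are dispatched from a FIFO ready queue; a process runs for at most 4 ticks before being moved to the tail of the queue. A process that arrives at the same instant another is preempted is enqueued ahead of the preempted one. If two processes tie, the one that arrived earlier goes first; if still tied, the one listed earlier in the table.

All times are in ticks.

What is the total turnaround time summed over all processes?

316

Timeline: | J1 0-4 | J2 4-8 | J3 8-12 | J1 12-16 | J4 16-20 | J5 20-24 | J2 24-28 | J6 28-31 | J7 31-34 | J8 34-37 | J3 37-41 | J1 41-45 | J4 45-47 | J2 47-51 | J3 51-55 | J1 55-59 | J2 59-61 | J3 61-65 | J1 65-66 |
Completion: J1=66  J2=61  J3=65  J4=47  J5=24  J6=31  J7=34  J8=37
Turnaround (C−A): J1=66  J2=59  J3=62  J4=41  J5=16  J6=22  J7=24  J8=26
Turnaround = completion − arrival: J1=66, J2=59, J3=62, J4=41, J5=16, J6=22, J7=24, J8=26
Total turnaround = 66 + 59 + 62 + 41 + 16 + 22 + 24 + 26 = 316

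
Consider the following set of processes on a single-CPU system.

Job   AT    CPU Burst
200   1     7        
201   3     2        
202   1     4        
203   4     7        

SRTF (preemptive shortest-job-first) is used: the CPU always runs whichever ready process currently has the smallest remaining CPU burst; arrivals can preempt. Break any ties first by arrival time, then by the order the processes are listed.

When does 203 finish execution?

Timeline: | idle 0-1 | 202 1-5 | 201 5-7 | 200 7-14 | 203 14-21 |
Completion: 200=14  201=7  202=5  203=21
Turnaround (C−A): 200=13  201=4  202=4  203=17

21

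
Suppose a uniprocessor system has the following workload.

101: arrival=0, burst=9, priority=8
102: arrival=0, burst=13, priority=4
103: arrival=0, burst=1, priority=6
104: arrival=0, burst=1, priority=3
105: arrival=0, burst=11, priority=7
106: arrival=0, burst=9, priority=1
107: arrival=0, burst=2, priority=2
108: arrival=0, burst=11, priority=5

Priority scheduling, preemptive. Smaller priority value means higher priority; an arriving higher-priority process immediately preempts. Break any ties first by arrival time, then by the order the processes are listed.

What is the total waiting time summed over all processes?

178

Schedule: | 106 0-9 | 107 9-11 | 104 11-12 | 102 12-25 | 108 25-36 | 103 36-37 | 105 37-48 | 101 48-57 |
Completion: 101=57  102=25  103=37  104=12  105=48  106=9  107=11  108=36
Turnaround (C−A): 101=57  102=25  103=37  104=12  105=48  106=9  107=11  108=36
Waiting = turnaround − burst: 101=48, 102=12, 103=36, 104=11, 105=37, 106=0, 107=9, 108=25
Total waiting = 48 + 12 + 36 + 11 + 37 + 0 + 9 + 25 = 178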